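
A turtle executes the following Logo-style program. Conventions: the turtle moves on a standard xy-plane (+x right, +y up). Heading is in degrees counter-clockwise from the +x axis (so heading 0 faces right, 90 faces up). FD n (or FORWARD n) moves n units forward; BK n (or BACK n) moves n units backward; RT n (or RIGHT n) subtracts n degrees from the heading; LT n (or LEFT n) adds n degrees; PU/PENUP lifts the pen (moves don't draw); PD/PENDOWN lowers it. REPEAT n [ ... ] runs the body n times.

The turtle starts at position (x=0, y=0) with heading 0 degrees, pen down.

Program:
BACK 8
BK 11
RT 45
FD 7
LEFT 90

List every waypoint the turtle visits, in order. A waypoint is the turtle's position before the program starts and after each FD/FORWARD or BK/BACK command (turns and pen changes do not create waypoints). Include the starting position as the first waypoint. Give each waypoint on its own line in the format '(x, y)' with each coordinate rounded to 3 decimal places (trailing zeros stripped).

Executing turtle program step by step:
Start: pos=(0,0), heading=0, pen down
BK 8: (0,0) -> (-8,0) [heading=0, draw]
BK 11: (-8,0) -> (-19,0) [heading=0, draw]
RT 45: heading 0 -> 315
FD 7: (-19,0) -> (-14.05,-4.95) [heading=315, draw]
LT 90: heading 315 -> 45
Final: pos=(-14.05,-4.95), heading=45, 3 segment(s) drawn
Waypoints (4 total):
(0, 0)
(-8, 0)
(-19, 0)
(-14.05, -4.95)

Answer: (0, 0)
(-8, 0)
(-19, 0)
(-14.05, -4.95)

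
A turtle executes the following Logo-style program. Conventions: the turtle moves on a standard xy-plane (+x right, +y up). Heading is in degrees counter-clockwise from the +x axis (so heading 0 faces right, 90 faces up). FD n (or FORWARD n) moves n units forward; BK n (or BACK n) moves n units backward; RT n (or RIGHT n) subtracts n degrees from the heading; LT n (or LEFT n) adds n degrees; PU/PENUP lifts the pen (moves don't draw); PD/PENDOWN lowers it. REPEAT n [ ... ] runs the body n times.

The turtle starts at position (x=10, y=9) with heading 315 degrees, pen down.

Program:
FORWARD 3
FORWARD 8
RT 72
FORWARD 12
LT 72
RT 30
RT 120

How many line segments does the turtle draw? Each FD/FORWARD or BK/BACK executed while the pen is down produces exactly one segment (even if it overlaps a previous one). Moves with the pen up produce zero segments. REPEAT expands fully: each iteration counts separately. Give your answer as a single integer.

Answer: 3

Derivation:
Executing turtle program step by step:
Start: pos=(10,9), heading=315, pen down
FD 3: (10,9) -> (12.121,6.879) [heading=315, draw]
FD 8: (12.121,6.879) -> (17.778,1.222) [heading=315, draw]
RT 72: heading 315 -> 243
FD 12: (17.778,1.222) -> (12.33,-9.47) [heading=243, draw]
LT 72: heading 243 -> 315
RT 30: heading 315 -> 285
RT 120: heading 285 -> 165
Final: pos=(12.33,-9.47), heading=165, 3 segment(s) drawn
Segments drawn: 3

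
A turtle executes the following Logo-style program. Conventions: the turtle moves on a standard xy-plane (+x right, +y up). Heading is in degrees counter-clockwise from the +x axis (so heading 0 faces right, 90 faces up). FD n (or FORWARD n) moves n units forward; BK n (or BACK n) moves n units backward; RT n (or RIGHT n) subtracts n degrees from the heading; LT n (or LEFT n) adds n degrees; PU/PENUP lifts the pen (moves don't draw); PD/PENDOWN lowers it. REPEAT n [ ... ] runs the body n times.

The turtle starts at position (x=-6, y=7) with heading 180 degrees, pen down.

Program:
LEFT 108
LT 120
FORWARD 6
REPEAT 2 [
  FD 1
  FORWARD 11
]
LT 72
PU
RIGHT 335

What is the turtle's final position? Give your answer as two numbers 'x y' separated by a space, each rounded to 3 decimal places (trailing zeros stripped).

Answer: 14.074 29.294

Derivation:
Executing turtle program step by step:
Start: pos=(-6,7), heading=180, pen down
LT 108: heading 180 -> 288
LT 120: heading 288 -> 48
FD 6: (-6,7) -> (-1.985,11.459) [heading=48, draw]
REPEAT 2 [
  -- iteration 1/2 --
  FD 1: (-1.985,11.459) -> (-1.316,12.202) [heading=48, draw]
  FD 11: (-1.316,12.202) -> (6.044,20.377) [heading=48, draw]
  -- iteration 2/2 --
  FD 1: (6.044,20.377) -> (6.713,21.12) [heading=48, draw]
  FD 11: (6.713,21.12) -> (14.074,29.294) [heading=48, draw]
]
LT 72: heading 48 -> 120
PU: pen up
RT 335: heading 120 -> 145
Final: pos=(14.074,29.294), heading=145, 5 segment(s) drawn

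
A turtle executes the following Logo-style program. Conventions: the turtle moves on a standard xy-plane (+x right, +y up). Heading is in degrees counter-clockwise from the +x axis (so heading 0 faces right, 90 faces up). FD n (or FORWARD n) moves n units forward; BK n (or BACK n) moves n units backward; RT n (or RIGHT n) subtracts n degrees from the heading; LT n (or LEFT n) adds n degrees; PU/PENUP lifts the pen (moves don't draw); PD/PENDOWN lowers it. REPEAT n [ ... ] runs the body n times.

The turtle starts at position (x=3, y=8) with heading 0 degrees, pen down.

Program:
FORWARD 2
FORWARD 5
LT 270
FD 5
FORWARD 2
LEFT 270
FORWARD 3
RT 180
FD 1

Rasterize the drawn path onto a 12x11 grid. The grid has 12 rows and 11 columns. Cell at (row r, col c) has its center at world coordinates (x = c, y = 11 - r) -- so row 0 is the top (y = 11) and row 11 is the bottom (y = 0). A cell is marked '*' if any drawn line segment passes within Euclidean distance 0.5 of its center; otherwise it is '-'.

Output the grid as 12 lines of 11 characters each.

Segment 0: (3,8) -> (5,8)
Segment 1: (5,8) -> (10,8)
Segment 2: (10,8) -> (10,3)
Segment 3: (10,3) -> (10,1)
Segment 4: (10,1) -> (7,1)
Segment 5: (7,1) -> (8,1)

Answer: -----------
-----------
-----------
---********
----------*
----------*
----------*
----------*
----------*
----------*
-------****
-----------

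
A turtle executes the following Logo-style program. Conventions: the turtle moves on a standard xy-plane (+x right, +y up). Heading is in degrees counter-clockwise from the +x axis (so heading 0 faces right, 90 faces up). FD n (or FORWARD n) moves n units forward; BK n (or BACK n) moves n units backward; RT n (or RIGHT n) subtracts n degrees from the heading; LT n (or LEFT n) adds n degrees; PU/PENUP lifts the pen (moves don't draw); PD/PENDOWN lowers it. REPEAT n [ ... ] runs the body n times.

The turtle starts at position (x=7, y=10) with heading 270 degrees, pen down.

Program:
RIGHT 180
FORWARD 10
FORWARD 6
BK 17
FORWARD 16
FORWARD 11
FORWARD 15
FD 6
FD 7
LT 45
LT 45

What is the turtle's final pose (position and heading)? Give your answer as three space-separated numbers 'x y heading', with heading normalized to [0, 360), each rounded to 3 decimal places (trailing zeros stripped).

Answer: 7 64 180

Derivation:
Executing turtle program step by step:
Start: pos=(7,10), heading=270, pen down
RT 180: heading 270 -> 90
FD 10: (7,10) -> (7,20) [heading=90, draw]
FD 6: (7,20) -> (7,26) [heading=90, draw]
BK 17: (7,26) -> (7,9) [heading=90, draw]
FD 16: (7,9) -> (7,25) [heading=90, draw]
FD 11: (7,25) -> (7,36) [heading=90, draw]
FD 15: (7,36) -> (7,51) [heading=90, draw]
FD 6: (7,51) -> (7,57) [heading=90, draw]
FD 7: (7,57) -> (7,64) [heading=90, draw]
LT 45: heading 90 -> 135
LT 45: heading 135 -> 180
Final: pos=(7,64), heading=180, 8 segment(s) drawn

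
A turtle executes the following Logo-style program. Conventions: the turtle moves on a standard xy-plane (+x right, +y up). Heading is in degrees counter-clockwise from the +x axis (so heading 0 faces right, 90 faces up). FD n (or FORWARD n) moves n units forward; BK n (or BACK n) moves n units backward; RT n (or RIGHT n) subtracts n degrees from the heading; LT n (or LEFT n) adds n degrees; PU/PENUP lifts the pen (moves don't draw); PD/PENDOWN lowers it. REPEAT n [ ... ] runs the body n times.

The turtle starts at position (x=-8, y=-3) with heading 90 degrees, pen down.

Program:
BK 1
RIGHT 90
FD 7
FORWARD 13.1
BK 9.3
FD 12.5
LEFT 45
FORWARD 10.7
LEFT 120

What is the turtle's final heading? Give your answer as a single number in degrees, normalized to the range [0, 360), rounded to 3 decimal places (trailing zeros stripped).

Executing turtle program step by step:
Start: pos=(-8,-3), heading=90, pen down
BK 1: (-8,-3) -> (-8,-4) [heading=90, draw]
RT 90: heading 90 -> 0
FD 7: (-8,-4) -> (-1,-4) [heading=0, draw]
FD 13.1: (-1,-4) -> (12.1,-4) [heading=0, draw]
BK 9.3: (12.1,-4) -> (2.8,-4) [heading=0, draw]
FD 12.5: (2.8,-4) -> (15.3,-4) [heading=0, draw]
LT 45: heading 0 -> 45
FD 10.7: (15.3,-4) -> (22.866,3.566) [heading=45, draw]
LT 120: heading 45 -> 165
Final: pos=(22.866,3.566), heading=165, 6 segment(s) drawn

Answer: 165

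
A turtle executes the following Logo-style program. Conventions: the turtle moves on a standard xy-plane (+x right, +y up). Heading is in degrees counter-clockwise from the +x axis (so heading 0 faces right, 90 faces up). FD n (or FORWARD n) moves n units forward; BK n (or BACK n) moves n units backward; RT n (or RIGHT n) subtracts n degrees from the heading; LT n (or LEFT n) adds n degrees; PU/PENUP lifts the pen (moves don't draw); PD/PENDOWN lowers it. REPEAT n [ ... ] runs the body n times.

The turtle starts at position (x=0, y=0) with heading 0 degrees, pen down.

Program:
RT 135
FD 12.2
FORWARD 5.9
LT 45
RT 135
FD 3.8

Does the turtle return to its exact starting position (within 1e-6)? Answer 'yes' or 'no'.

Executing turtle program step by step:
Start: pos=(0,0), heading=0, pen down
RT 135: heading 0 -> 225
FD 12.2: (0,0) -> (-8.627,-8.627) [heading=225, draw]
FD 5.9: (-8.627,-8.627) -> (-12.799,-12.799) [heading=225, draw]
LT 45: heading 225 -> 270
RT 135: heading 270 -> 135
FD 3.8: (-12.799,-12.799) -> (-15.486,-10.112) [heading=135, draw]
Final: pos=(-15.486,-10.112), heading=135, 3 segment(s) drawn

Start position: (0, 0)
Final position: (-15.486, -10.112)
Distance = 18.495; >= 1e-6 -> NOT closed

Answer: no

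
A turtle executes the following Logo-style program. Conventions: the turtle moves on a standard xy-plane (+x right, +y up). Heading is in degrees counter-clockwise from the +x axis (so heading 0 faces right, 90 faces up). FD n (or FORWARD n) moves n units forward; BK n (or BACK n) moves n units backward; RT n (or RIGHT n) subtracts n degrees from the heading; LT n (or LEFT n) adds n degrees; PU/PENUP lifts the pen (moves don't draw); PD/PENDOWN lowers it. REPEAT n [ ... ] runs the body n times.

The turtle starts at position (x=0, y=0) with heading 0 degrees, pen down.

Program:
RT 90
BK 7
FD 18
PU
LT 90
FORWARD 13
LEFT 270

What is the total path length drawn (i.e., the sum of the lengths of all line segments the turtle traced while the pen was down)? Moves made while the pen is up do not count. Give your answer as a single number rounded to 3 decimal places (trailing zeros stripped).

Answer: 25

Derivation:
Executing turtle program step by step:
Start: pos=(0,0), heading=0, pen down
RT 90: heading 0 -> 270
BK 7: (0,0) -> (0,7) [heading=270, draw]
FD 18: (0,7) -> (0,-11) [heading=270, draw]
PU: pen up
LT 90: heading 270 -> 0
FD 13: (0,-11) -> (13,-11) [heading=0, move]
LT 270: heading 0 -> 270
Final: pos=(13,-11), heading=270, 2 segment(s) drawn

Segment lengths:
  seg 1: (0,0) -> (0,7), length = 7
  seg 2: (0,7) -> (0,-11), length = 18
Total = 25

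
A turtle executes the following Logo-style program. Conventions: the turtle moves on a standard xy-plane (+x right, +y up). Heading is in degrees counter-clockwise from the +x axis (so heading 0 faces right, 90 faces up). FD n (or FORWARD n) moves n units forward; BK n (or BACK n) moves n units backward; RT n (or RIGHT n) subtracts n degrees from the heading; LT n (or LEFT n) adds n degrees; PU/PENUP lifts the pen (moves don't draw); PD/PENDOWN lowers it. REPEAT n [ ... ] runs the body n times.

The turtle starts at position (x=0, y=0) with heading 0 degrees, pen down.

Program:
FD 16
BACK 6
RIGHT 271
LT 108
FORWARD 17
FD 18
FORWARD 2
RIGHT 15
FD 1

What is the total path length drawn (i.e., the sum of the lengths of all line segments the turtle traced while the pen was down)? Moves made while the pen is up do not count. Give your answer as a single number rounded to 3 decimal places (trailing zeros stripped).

Executing turtle program step by step:
Start: pos=(0,0), heading=0, pen down
FD 16: (0,0) -> (16,0) [heading=0, draw]
BK 6: (16,0) -> (10,0) [heading=0, draw]
RT 271: heading 0 -> 89
LT 108: heading 89 -> 197
FD 17: (10,0) -> (-6.257,-4.97) [heading=197, draw]
FD 18: (-6.257,-4.97) -> (-23.471,-10.233) [heading=197, draw]
FD 2: (-23.471,-10.233) -> (-25.383,-10.818) [heading=197, draw]
RT 15: heading 197 -> 182
FD 1: (-25.383,-10.818) -> (-26.383,-10.853) [heading=182, draw]
Final: pos=(-26.383,-10.853), heading=182, 6 segment(s) drawn

Segment lengths:
  seg 1: (0,0) -> (16,0), length = 16
  seg 2: (16,0) -> (10,0), length = 6
  seg 3: (10,0) -> (-6.257,-4.97), length = 17
  seg 4: (-6.257,-4.97) -> (-23.471,-10.233), length = 18
  seg 5: (-23.471,-10.233) -> (-25.383,-10.818), length = 2
  seg 6: (-25.383,-10.818) -> (-26.383,-10.853), length = 1
Total = 60

Answer: 60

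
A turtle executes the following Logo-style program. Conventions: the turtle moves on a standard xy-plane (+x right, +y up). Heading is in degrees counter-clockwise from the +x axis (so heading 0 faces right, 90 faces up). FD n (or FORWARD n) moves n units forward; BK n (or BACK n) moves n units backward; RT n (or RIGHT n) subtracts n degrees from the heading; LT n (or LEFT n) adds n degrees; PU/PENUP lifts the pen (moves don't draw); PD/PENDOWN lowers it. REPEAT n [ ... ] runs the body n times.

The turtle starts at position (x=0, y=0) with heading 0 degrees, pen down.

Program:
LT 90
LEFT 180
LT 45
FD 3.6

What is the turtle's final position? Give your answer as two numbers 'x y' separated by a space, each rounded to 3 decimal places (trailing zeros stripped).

Answer: 2.546 -2.546

Derivation:
Executing turtle program step by step:
Start: pos=(0,0), heading=0, pen down
LT 90: heading 0 -> 90
LT 180: heading 90 -> 270
LT 45: heading 270 -> 315
FD 3.6: (0,0) -> (2.546,-2.546) [heading=315, draw]
Final: pos=(2.546,-2.546), heading=315, 1 segment(s) drawn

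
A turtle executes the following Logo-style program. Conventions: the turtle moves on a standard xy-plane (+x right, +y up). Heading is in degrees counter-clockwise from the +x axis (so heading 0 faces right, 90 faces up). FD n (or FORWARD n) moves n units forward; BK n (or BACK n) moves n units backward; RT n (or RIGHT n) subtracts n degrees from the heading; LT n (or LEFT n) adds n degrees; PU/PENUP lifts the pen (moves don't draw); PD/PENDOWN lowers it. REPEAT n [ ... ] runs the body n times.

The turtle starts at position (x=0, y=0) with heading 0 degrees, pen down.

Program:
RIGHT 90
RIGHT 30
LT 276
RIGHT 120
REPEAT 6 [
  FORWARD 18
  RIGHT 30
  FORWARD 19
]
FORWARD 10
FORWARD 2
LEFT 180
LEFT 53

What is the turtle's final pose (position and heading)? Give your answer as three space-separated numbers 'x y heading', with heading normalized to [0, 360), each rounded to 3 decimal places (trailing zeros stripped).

Executing turtle program step by step:
Start: pos=(0,0), heading=0, pen down
RT 90: heading 0 -> 270
RT 30: heading 270 -> 240
LT 276: heading 240 -> 156
RT 120: heading 156 -> 36
REPEAT 6 [
  -- iteration 1/6 --
  FD 18: (0,0) -> (14.562,10.58) [heading=36, draw]
  RT 30: heading 36 -> 6
  FD 19: (14.562,10.58) -> (33.458,12.566) [heading=6, draw]
  -- iteration 2/6 --
  FD 18: (33.458,12.566) -> (51.36,14.448) [heading=6, draw]
  RT 30: heading 6 -> 336
  FD 19: (51.36,14.448) -> (68.717,6.72) [heading=336, draw]
  -- iteration 3/6 --
  FD 18: (68.717,6.72) -> (85.161,-0.602) [heading=336, draw]
  RT 30: heading 336 -> 306
  FD 19: (85.161,-0.602) -> (96.329,-15.973) [heading=306, draw]
  -- iteration 4/6 --
  FD 18: (96.329,-15.973) -> (106.909,-30.535) [heading=306, draw]
  RT 30: heading 306 -> 276
  FD 19: (106.909,-30.535) -> (108.895,-49.431) [heading=276, draw]
  -- iteration 5/6 --
  FD 18: (108.895,-49.431) -> (110.776,-67.333) [heading=276, draw]
  RT 30: heading 276 -> 246
  FD 19: (110.776,-67.333) -> (103.048,-84.69) [heading=246, draw]
  -- iteration 6/6 --
  FD 18: (103.048,-84.69) -> (95.727,-101.134) [heading=246, draw]
  RT 30: heading 246 -> 216
  FD 19: (95.727,-101.134) -> (80.356,-112.302) [heading=216, draw]
]
FD 10: (80.356,-112.302) -> (72.266,-118.179) [heading=216, draw]
FD 2: (72.266,-118.179) -> (70.648,-119.355) [heading=216, draw]
LT 180: heading 216 -> 36
LT 53: heading 36 -> 89
Final: pos=(70.648,-119.355), heading=89, 14 segment(s) drawn

Answer: 70.648 -119.355 89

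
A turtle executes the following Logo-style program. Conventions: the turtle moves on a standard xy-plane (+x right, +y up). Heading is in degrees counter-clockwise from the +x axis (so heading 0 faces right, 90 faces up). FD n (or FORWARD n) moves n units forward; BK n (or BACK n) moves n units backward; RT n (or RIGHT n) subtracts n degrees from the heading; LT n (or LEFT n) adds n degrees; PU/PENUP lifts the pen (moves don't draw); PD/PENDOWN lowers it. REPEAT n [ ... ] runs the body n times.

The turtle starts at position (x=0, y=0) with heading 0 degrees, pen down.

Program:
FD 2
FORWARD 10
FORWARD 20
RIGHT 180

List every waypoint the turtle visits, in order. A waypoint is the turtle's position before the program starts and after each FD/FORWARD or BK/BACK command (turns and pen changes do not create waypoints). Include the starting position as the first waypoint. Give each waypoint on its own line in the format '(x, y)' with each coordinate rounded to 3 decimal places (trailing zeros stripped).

Answer: (0, 0)
(2, 0)
(12, 0)
(32, 0)

Derivation:
Executing turtle program step by step:
Start: pos=(0,0), heading=0, pen down
FD 2: (0,0) -> (2,0) [heading=0, draw]
FD 10: (2,0) -> (12,0) [heading=0, draw]
FD 20: (12,0) -> (32,0) [heading=0, draw]
RT 180: heading 0 -> 180
Final: pos=(32,0), heading=180, 3 segment(s) drawn
Waypoints (4 total):
(0, 0)
(2, 0)
(12, 0)
(32, 0)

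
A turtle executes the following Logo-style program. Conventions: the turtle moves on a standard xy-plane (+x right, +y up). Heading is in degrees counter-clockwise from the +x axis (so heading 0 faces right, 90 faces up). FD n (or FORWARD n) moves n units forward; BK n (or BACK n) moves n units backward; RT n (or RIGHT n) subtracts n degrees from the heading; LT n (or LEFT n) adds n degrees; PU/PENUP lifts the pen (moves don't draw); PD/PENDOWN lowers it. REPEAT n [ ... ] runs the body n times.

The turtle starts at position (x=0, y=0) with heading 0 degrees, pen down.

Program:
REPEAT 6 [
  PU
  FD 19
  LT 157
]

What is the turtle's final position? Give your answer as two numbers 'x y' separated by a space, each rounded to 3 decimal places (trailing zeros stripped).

Answer: 15.267 9.726

Derivation:
Executing turtle program step by step:
Start: pos=(0,0), heading=0, pen down
REPEAT 6 [
  -- iteration 1/6 --
  PU: pen up
  FD 19: (0,0) -> (19,0) [heading=0, move]
  LT 157: heading 0 -> 157
  -- iteration 2/6 --
  PU: pen up
  FD 19: (19,0) -> (1.51,7.424) [heading=157, move]
  LT 157: heading 157 -> 314
  -- iteration 3/6 --
  PU: pen up
  FD 19: (1.51,7.424) -> (14.709,-6.244) [heading=314, move]
  LT 157: heading 314 -> 111
  -- iteration 4/6 --
  PU: pen up
  FD 19: (14.709,-6.244) -> (7.9,11.494) [heading=111, move]
  LT 157: heading 111 -> 268
  -- iteration 5/6 --
  PU: pen up
  FD 19: (7.9,11.494) -> (7.237,-7.494) [heading=268, move]
  LT 157: heading 268 -> 65
  -- iteration 6/6 --
  PU: pen up
  FD 19: (7.237,-7.494) -> (15.267,9.726) [heading=65, move]
  LT 157: heading 65 -> 222
]
Final: pos=(15.267,9.726), heading=222, 0 segment(s) drawn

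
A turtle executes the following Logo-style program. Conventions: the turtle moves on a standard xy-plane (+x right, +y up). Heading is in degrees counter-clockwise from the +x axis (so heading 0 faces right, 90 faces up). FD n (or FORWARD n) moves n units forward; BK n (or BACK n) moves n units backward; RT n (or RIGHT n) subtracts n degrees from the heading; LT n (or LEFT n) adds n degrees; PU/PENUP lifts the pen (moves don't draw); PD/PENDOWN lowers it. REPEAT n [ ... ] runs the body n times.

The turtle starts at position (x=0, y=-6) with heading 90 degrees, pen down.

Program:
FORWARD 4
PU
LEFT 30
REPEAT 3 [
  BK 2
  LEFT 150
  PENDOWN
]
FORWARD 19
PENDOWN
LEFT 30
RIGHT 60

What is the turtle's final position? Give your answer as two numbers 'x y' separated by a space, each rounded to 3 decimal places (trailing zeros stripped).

Answer: -16.454 -12.964

Derivation:
Executing turtle program step by step:
Start: pos=(0,-6), heading=90, pen down
FD 4: (0,-6) -> (0,-2) [heading=90, draw]
PU: pen up
LT 30: heading 90 -> 120
REPEAT 3 [
  -- iteration 1/3 --
  BK 2: (0,-2) -> (1,-3.732) [heading=120, move]
  LT 150: heading 120 -> 270
  PD: pen down
  -- iteration 2/3 --
  BK 2: (1,-3.732) -> (1,-1.732) [heading=270, draw]
  LT 150: heading 270 -> 60
  PD: pen down
  -- iteration 3/3 --
  BK 2: (1,-1.732) -> (0,-3.464) [heading=60, draw]
  LT 150: heading 60 -> 210
  PD: pen down
]
FD 19: (0,-3.464) -> (-16.454,-12.964) [heading=210, draw]
PD: pen down
LT 30: heading 210 -> 240
RT 60: heading 240 -> 180
Final: pos=(-16.454,-12.964), heading=180, 4 segment(s) drawn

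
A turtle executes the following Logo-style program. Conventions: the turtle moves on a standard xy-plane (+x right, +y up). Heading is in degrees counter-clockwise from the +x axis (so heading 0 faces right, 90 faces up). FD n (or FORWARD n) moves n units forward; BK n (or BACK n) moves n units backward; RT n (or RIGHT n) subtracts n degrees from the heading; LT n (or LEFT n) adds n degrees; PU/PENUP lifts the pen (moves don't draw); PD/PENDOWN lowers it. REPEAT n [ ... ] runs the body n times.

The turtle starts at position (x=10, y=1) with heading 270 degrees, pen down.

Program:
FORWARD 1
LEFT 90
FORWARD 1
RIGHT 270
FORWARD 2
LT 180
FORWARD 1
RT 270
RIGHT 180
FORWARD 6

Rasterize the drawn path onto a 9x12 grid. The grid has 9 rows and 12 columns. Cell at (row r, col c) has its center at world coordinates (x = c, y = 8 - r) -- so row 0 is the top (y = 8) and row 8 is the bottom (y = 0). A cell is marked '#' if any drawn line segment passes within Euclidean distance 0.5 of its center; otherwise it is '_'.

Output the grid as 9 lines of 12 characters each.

Segment 0: (10,1) -> (10,0)
Segment 1: (10,0) -> (11,-0)
Segment 2: (11,-0) -> (11,2)
Segment 3: (11,2) -> (11,1)
Segment 4: (11,1) -> (5,1)

Answer: ____________
____________
____________
____________
____________
____________
___________#
_____#######
__________##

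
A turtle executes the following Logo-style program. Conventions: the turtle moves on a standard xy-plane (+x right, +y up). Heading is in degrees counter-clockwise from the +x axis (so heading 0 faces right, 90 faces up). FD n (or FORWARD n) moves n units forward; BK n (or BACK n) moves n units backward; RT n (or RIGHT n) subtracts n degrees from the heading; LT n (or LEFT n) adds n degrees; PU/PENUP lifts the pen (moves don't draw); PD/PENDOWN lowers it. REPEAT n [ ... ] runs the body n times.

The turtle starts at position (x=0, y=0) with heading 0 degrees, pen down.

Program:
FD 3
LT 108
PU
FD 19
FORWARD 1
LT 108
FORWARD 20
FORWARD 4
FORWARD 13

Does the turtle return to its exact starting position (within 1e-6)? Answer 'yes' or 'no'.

Answer: no

Derivation:
Executing turtle program step by step:
Start: pos=(0,0), heading=0, pen down
FD 3: (0,0) -> (3,0) [heading=0, draw]
LT 108: heading 0 -> 108
PU: pen up
FD 19: (3,0) -> (-2.871,18.07) [heading=108, move]
FD 1: (-2.871,18.07) -> (-3.18,19.021) [heading=108, move]
LT 108: heading 108 -> 216
FD 20: (-3.18,19.021) -> (-19.361,7.265) [heading=216, move]
FD 4: (-19.361,7.265) -> (-22.597,4.914) [heading=216, move]
FD 13: (-22.597,4.914) -> (-33.114,-2.727) [heading=216, move]
Final: pos=(-33.114,-2.727), heading=216, 1 segment(s) drawn

Start position: (0, 0)
Final position: (-33.114, -2.727)
Distance = 33.226; >= 1e-6 -> NOT closed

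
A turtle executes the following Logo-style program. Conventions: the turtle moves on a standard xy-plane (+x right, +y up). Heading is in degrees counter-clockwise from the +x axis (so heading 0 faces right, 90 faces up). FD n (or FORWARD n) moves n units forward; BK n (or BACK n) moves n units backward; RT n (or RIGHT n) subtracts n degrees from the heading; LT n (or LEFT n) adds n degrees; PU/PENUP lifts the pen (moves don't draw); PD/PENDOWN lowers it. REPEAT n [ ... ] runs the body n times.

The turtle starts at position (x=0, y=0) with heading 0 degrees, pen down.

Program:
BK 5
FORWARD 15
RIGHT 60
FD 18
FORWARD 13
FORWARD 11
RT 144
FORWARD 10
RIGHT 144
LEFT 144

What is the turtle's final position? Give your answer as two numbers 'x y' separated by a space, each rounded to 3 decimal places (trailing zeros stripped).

Answer: 21.865 -32.306

Derivation:
Executing turtle program step by step:
Start: pos=(0,0), heading=0, pen down
BK 5: (0,0) -> (-5,0) [heading=0, draw]
FD 15: (-5,0) -> (10,0) [heading=0, draw]
RT 60: heading 0 -> 300
FD 18: (10,0) -> (19,-15.588) [heading=300, draw]
FD 13: (19,-15.588) -> (25.5,-26.847) [heading=300, draw]
FD 11: (25.5,-26.847) -> (31,-36.373) [heading=300, draw]
RT 144: heading 300 -> 156
FD 10: (31,-36.373) -> (21.865,-32.306) [heading=156, draw]
RT 144: heading 156 -> 12
LT 144: heading 12 -> 156
Final: pos=(21.865,-32.306), heading=156, 6 segment(s) drawn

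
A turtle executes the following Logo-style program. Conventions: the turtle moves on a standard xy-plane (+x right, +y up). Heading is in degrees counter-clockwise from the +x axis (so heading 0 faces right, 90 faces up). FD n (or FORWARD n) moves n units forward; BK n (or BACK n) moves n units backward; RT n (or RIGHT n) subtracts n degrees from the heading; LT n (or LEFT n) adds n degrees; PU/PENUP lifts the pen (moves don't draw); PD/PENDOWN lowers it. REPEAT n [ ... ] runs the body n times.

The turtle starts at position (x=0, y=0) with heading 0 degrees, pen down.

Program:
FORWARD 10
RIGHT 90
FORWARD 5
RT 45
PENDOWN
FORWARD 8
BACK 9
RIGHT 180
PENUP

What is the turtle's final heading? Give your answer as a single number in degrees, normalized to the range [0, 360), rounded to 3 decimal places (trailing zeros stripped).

Answer: 45

Derivation:
Executing turtle program step by step:
Start: pos=(0,0), heading=0, pen down
FD 10: (0,0) -> (10,0) [heading=0, draw]
RT 90: heading 0 -> 270
FD 5: (10,0) -> (10,-5) [heading=270, draw]
RT 45: heading 270 -> 225
PD: pen down
FD 8: (10,-5) -> (4.343,-10.657) [heading=225, draw]
BK 9: (4.343,-10.657) -> (10.707,-4.293) [heading=225, draw]
RT 180: heading 225 -> 45
PU: pen up
Final: pos=(10.707,-4.293), heading=45, 4 segment(s) drawn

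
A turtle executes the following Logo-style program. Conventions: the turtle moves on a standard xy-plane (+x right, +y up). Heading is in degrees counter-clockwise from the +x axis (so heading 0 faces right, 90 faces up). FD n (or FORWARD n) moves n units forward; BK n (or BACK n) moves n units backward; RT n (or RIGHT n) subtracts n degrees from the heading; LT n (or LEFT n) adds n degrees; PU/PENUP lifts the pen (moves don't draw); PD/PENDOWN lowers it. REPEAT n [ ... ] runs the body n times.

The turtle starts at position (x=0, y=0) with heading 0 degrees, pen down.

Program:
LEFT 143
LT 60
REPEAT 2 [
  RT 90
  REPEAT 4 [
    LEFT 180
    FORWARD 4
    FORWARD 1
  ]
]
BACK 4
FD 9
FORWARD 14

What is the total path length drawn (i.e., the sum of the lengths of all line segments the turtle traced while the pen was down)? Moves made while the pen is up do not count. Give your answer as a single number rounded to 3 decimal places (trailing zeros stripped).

Executing turtle program step by step:
Start: pos=(0,0), heading=0, pen down
LT 143: heading 0 -> 143
LT 60: heading 143 -> 203
REPEAT 2 [
  -- iteration 1/2 --
  RT 90: heading 203 -> 113
  REPEAT 4 [
    -- iteration 1/4 --
    LT 180: heading 113 -> 293
    FD 4: (0,0) -> (1.563,-3.682) [heading=293, draw]
    FD 1: (1.563,-3.682) -> (1.954,-4.603) [heading=293, draw]
    -- iteration 2/4 --
    LT 180: heading 293 -> 113
    FD 4: (1.954,-4.603) -> (0.391,-0.921) [heading=113, draw]
    FD 1: (0.391,-0.921) -> (0,0) [heading=113, draw]
    -- iteration 3/4 --
    LT 180: heading 113 -> 293
    FD 4: (0,0) -> (1.563,-3.682) [heading=293, draw]
    FD 1: (1.563,-3.682) -> (1.954,-4.603) [heading=293, draw]
    -- iteration 4/4 --
    LT 180: heading 293 -> 113
    FD 4: (1.954,-4.603) -> (0.391,-0.921) [heading=113, draw]
    FD 1: (0.391,-0.921) -> (0,0) [heading=113, draw]
  ]
  -- iteration 2/2 --
  RT 90: heading 113 -> 23
  REPEAT 4 [
    -- iteration 1/4 --
    LT 180: heading 23 -> 203
    FD 4: (0,0) -> (-3.682,-1.563) [heading=203, draw]
    FD 1: (-3.682,-1.563) -> (-4.603,-1.954) [heading=203, draw]
    -- iteration 2/4 --
    LT 180: heading 203 -> 23
    FD 4: (-4.603,-1.954) -> (-0.921,-0.391) [heading=23, draw]
    FD 1: (-0.921,-0.391) -> (0,0) [heading=23, draw]
    -- iteration 3/4 --
    LT 180: heading 23 -> 203
    FD 4: (0,0) -> (-3.682,-1.563) [heading=203, draw]
    FD 1: (-3.682,-1.563) -> (-4.603,-1.954) [heading=203, draw]
    -- iteration 4/4 --
    LT 180: heading 203 -> 23
    FD 4: (-4.603,-1.954) -> (-0.921,-0.391) [heading=23, draw]
    FD 1: (-0.921,-0.391) -> (0,0) [heading=23, draw]
  ]
]
BK 4: (0,0) -> (-3.682,-1.563) [heading=23, draw]
FD 9: (-3.682,-1.563) -> (4.603,1.954) [heading=23, draw]
FD 14: (4.603,1.954) -> (17.49,7.424) [heading=23, draw]
Final: pos=(17.49,7.424), heading=23, 19 segment(s) drawn

Segment lengths:
  seg 1: (0,0) -> (1.563,-3.682), length = 4
  seg 2: (1.563,-3.682) -> (1.954,-4.603), length = 1
  seg 3: (1.954,-4.603) -> (0.391,-0.921), length = 4
  seg 4: (0.391,-0.921) -> (0,0), length = 1
  seg 5: (0,0) -> (1.563,-3.682), length = 4
  seg 6: (1.563,-3.682) -> (1.954,-4.603), length = 1
  seg 7: (1.954,-4.603) -> (0.391,-0.921), length = 4
  seg 8: (0.391,-0.921) -> (0,0), length = 1
  seg 9: (0,0) -> (-3.682,-1.563), length = 4
  seg 10: (-3.682,-1.563) -> (-4.603,-1.954), length = 1
  seg 11: (-4.603,-1.954) -> (-0.921,-0.391), length = 4
  seg 12: (-0.921,-0.391) -> (0,0), length = 1
  seg 13: (0,0) -> (-3.682,-1.563), length = 4
  seg 14: (-3.682,-1.563) -> (-4.603,-1.954), length = 1
  seg 15: (-4.603,-1.954) -> (-0.921,-0.391), length = 4
  seg 16: (-0.921,-0.391) -> (0,0), length = 1
  seg 17: (0,0) -> (-3.682,-1.563), length = 4
  seg 18: (-3.682,-1.563) -> (4.603,1.954), length = 9
  seg 19: (4.603,1.954) -> (17.49,7.424), length = 14
Total = 67

Answer: 67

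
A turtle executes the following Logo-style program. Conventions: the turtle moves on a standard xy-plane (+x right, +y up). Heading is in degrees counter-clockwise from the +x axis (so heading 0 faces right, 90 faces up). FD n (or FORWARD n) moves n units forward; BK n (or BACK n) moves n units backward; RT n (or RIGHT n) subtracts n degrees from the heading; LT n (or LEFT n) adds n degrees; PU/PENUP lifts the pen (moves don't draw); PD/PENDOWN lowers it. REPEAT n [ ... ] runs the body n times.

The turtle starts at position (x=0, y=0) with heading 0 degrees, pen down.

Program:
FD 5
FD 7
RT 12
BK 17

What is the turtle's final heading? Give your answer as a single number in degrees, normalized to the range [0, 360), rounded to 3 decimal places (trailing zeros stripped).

Answer: 348

Derivation:
Executing turtle program step by step:
Start: pos=(0,0), heading=0, pen down
FD 5: (0,0) -> (5,0) [heading=0, draw]
FD 7: (5,0) -> (12,0) [heading=0, draw]
RT 12: heading 0 -> 348
BK 17: (12,0) -> (-4.629,3.534) [heading=348, draw]
Final: pos=(-4.629,3.534), heading=348, 3 segment(s) drawn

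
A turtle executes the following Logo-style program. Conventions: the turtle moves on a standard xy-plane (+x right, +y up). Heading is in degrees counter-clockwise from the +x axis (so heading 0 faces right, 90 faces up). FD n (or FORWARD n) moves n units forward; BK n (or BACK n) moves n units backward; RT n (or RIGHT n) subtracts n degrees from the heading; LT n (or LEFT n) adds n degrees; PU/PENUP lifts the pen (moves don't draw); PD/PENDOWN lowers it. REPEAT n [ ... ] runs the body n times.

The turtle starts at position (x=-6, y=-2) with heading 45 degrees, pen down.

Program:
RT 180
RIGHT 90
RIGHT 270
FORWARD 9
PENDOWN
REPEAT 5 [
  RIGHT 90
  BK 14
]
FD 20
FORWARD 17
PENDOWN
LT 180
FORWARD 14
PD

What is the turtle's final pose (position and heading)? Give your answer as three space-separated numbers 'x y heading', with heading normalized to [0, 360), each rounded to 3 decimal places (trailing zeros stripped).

Executing turtle program step by step:
Start: pos=(-6,-2), heading=45, pen down
RT 180: heading 45 -> 225
RT 90: heading 225 -> 135
RT 270: heading 135 -> 225
FD 9: (-6,-2) -> (-12.364,-8.364) [heading=225, draw]
PD: pen down
REPEAT 5 [
  -- iteration 1/5 --
  RT 90: heading 225 -> 135
  BK 14: (-12.364,-8.364) -> (-2.464,-18.263) [heading=135, draw]
  -- iteration 2/5 --
  RT 90: heading 135 -> 45
  BK 14: (-2.464,-18.263) -> (-12.364,-28.163) [heading=45, draw]
  -- iteration 3/5 --
  RT 90: heading 45 -> 315
  BK 14: (-12.364,-28.163) -> (-22.263,-18.263) [heading=315, draw]
  -- iteration 4/5 --
  RT 90: heading 315 -> 225
  BK 14: (-22.263,-18.263) -> (-12.364,-8.364) [heading=225, draw]
  -- iteration 5/5 --
  RT 90: heading 225 -> 135
  BK 14: (-12.364,-8.364) -> (-2.464,-18.263) [heading=135, draw]
]
FD 20: (-2.464,-18.263) -> (-16.607,-4.121) [heading=135, draw]
FD 17: (-16.607,-4.121) -> (-28.627,7.899) [heading=135, draw]
PD: pen down
LT 180: heading 135 -> 315
FD 14: (-28.627,7.899) -> (-18.728,-2) [heading=315, draw]
PD: pen down
Final: pos=(-18.728,-2), heading=315, 9 segment(s) drawn

Answer: -18.728 -2 315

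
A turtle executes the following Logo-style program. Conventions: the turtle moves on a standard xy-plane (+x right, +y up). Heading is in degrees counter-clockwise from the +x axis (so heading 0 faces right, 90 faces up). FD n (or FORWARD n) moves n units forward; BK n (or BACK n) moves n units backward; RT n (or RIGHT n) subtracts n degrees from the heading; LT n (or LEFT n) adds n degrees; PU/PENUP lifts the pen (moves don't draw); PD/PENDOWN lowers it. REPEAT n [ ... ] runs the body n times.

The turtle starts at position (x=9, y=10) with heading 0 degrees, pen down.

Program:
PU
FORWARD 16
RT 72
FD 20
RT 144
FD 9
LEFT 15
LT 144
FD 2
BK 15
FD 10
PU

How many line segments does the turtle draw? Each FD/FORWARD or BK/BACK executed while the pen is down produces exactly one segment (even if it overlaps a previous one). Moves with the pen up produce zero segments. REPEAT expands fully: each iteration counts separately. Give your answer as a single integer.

Answer: 0

Derivation:
Executing turtle program step by step:
Start: pos=(9,10), heading=0, pen down
PU: pen up
FD 16: (9,10) -> (25,10) [heading=0, move]
RT 72: heading 0 -> 288
FD 20: (25,10) -> (31.18,-9.021) [heading=288, move]
RT 144: heading 288 -> 144
FD 9: (31.18,-9.021) -> (23.899,-3.731) [heading=144, move]
LT 15: heading 144 -> 159
LT 144: heading 159 -> 303
FD 2: (23.899,-3.731) -> (24.988,-5.408) [heading=303, move]
BK 15: (24.988,-5.408) -> (16.819,7.172) [heading=303, move]
FD 10: (16.819,7.172) -> (22.265,-1.215) [heading=303, move]
PU: pen up
Final: pos=(22.265,-1.215), heading=303, 0 segment(s) drawn
Segments drawn: 0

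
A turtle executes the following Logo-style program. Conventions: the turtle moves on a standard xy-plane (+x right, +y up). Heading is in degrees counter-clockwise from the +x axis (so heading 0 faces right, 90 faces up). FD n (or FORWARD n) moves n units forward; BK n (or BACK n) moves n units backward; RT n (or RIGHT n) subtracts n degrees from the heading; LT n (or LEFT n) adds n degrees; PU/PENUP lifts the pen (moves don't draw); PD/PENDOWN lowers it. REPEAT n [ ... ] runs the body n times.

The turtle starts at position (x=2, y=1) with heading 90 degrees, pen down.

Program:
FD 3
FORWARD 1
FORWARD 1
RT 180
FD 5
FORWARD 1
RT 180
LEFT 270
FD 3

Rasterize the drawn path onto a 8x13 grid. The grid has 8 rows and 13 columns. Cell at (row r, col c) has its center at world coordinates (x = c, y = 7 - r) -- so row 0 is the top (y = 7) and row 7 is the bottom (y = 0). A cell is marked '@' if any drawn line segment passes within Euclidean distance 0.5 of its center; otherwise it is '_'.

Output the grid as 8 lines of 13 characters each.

Answer: _____________
__@__________
__@__________
__@__________
__@__________
__@__________
__@__________
__@@@@_______

Derivation:
Segment 0: (2,1) -> (2,4)
Segment 1: (2,4) -> (2,5)
Segment 2: (2,5) -> (2,6)
Segment 3: (2,6) -> (2,1)
Segment 4: (2,1) -> (2,0)
Segment 5: (2,0) -> (5,0)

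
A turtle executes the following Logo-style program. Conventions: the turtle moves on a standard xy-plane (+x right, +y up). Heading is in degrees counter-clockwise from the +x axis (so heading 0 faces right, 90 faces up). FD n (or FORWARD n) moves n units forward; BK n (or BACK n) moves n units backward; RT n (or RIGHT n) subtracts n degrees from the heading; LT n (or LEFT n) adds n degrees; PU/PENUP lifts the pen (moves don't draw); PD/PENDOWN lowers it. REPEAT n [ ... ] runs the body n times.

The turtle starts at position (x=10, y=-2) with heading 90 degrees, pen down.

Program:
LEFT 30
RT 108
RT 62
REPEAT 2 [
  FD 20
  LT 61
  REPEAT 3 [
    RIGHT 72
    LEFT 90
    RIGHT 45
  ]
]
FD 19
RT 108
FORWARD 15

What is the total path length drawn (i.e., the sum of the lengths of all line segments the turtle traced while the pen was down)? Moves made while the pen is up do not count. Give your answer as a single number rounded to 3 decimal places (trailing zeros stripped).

Answer: 74

Derivation:
Executing turtle program step by step:
Start: pos=(10,-2), heading=90, pen down
LT 30: heading 90 -> 120
RT 108: heading 120 -> 12
RT 62: heading 12 -> 310
REPEAT 2 [
  -- iteration 1/2 --
  FD 20: (10,-2) -> (22.856,-17.321) [heading=310, draw]
  LT 61: heading 310 -> 11
  REPEAT 3 [
    -- iteration 1/3 --
    RT 72: heading 11 -> 299
    LT 90: heading 299 -> 29
    RT 45: heading 29 -> 344
    -- iteration 2/3 --
    RT 72: heading 344 -> 272
    LT 90: heading 272 -> 2
    RT 45: heading 2 -> 317
    -- iteration 3/3 --
    RT 72: heading 317 -> 245
    LT 90: heading 245 -> 335
    RT 45: heading 335 -> 290
  ]
  -- iteration 2/2 --
  FD 20: (22.856,-17.321) -> (29.696,-36.115) [heading=290, draw]
  LT 61: heading 290 -> 351
  REPEAT 3 [
    -- iteration 1/3 --
    RT 72: heading 351 -> 279
    LT 90: heading 279 -> 9
    RT 45: heading 9 -> 324
    -- iteration 2/3 --
    RT 72: heading 324 -> 252
    LT 90: heading 252 -> 342
    RT 45: heading 342 -> 297
    -- iteration 3/3 --
    RT 72: heading 297 -> 225
    LT 90: heading 225 -> 315
    RT 45: heading 315 -> 270
  ]
]
FD 19: (29.696,-36.115) -> (29.696,-55.115) [heading=270, draw]
RT 108: heading 270 -> 162
FD 15: (29.696,-55.115) -> (15.43,-50.479) [heading=162, draw]
Final: pos=(15.43,-50.479), heading=162, 4 segment(s) drawn

Segment lengths:
  seg 1: (10,-2) -> (22.856,-17.321), length = 20
  seg 2: (22.856,-17.321) -> (29.696,-36.115), length = 20
  seg 3: (29.696,-36.115) -> (29.696,-55.115), length = 19
  seg 4: (29.696,-55.115) -> (15.43,-50.479), length = 15
Total = 74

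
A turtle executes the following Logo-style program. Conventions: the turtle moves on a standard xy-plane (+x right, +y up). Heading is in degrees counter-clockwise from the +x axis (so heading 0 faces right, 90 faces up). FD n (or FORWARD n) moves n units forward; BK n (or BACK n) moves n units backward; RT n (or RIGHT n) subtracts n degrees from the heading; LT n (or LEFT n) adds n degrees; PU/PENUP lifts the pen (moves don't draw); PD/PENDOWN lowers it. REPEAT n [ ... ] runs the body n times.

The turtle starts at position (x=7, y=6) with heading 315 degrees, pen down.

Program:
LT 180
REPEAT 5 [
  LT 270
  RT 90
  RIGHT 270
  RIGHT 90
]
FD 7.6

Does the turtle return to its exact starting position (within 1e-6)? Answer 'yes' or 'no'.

Executing turtle program step by step:
Start: pos=(7,6), heading=315, pen down
LT 180: heading 315 -> 135
REPEAT 5 [
  -- iteration 1/5 --
  LT 270: heading 135 -> 45
  RT 90: heading 45 -> 315
  RT 270: heading 315 -> 45
  RT 90: heading 45 -> 315
  -- iteration 2/5 --
  LT 270: heading 315 -> 225
  RT 90: heading 225 -> 135
  RT 270: heading 135 -> 225
  RT 90: heading 225 -> 135
  -- iteration 3/5 --
  LT 270: heading 135 -> 45
  RT 90: heading 45 -> 315
  RT 270: heading 315 -> 45
  RT 90: heading 45 -> 315
  -- iteration 4/5 --
  LT 270: heading 315 -> 225
  RT 90: heading 225 -> 135
  RT 270: heading 135 -> 225
  RT 90: heading 225 -> 135
  -- iteration 5/5 --
  LT 270: heading 135 -> 45
  RT 90: heading 45 -> 315
  RT 270: heading 315 -> 45
  RT 90: heading 45 -> 315
]
FD 7.6: (7,6) -> (12.374,0.626) [heading=315, draw]
Final: pos=(12.374,0.626), heading=315, 1 segment(s) drawn

Start position: (7, 6)
Final position: (12.374, 0.626)
Distance = 7.6; >= 1e-6 -> NOT closed

Answer: no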